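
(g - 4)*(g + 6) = g^2 + 2*g - 24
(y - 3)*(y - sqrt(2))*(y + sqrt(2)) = y^3 - 3*y^2 - 2*y + 6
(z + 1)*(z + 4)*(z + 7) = z^3 + 12*z^2 + 39*z + 28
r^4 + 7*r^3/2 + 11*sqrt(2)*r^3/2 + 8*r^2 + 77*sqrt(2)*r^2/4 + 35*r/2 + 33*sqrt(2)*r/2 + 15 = (r + 3/2)*(r + 2)*(r + sqrt(2)/2)*(r + 5*sqrt(2))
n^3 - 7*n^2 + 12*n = n*(n - 4)*(n - 3)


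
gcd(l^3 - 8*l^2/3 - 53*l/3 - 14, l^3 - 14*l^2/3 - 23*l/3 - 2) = l^2 - 5*l - 6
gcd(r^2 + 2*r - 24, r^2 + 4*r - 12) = r + 6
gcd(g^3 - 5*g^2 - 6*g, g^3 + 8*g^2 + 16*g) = g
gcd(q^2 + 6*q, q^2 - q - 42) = q + 6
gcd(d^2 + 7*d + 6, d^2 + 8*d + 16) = 1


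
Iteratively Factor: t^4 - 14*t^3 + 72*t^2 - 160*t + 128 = (t - 2)*(t^3 - 12*t^2 + 48*t - 64) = (t - 4)*(t - 2)*(t^2 - 8*t + 16) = (t - 4)^2*(t - 2)*(t - 4)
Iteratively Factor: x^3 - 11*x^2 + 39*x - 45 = (x - 3)*(x^2 - 8*x + 15) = (x - 3)^2*(x - 5)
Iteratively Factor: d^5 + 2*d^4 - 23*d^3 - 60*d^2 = (d)*(d^4 + 2*d^3 - 23*d^2 - 60*d) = d*(d + 4)*(d^3 - 2*d^2 - 15*d) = d^2*(d + 4)*(d^2 - 2*d - 15) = d^2*(d - 5)*(d + 4)*(d + 3)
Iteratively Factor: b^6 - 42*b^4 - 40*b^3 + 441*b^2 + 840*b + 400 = (b + 4)*(b^5 - 4*b^4 - 26*b^3 + 64*b^2 + 185*b + 100) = (b - 5)*(b + 4)*(b^4 + b^3 - 21*b^2 - 41*b - 20) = (b - 5)*(b + 1)*(b + 4)*(b^3 - 21*b - 20) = (b - 5)^2*(b + 1)*(b + 4)*(b^2 + 5*b + 4) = (b - 5)^2*(b + 1)^2*(b + 4)*(b + 4)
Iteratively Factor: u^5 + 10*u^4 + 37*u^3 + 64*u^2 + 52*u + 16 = (u + 1)*(u^4 + 9*u^3 + 28*u^2 + 36*u + 16) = (u + 1)^2*(u^3 + 8*u^2 + 20*u + 16) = (u + 1)^2*(u + 2)*(u^2 + 6*u + 8) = (u + 1)^2*(u + 2)^2*(u + 4)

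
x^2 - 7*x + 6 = (x - 6)*(x - 1)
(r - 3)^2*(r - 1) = r^3 - 7*r^2 + 15*r - 9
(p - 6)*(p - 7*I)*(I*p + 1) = I*p^3 + 8*p^2 - 6*I*p^2 - 48*p - 7*I*p + 42*I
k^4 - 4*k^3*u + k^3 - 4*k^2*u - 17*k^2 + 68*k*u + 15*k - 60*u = (k - 3)*(k - 1)*(k + 5)*(k - 4*u)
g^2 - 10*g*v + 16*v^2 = (g - 8*v)*(g - 2*v)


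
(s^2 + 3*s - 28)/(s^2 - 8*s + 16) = (s + 7)/(s - 4)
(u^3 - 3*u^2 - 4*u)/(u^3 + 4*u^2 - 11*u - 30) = u*(u^2 - 3*u - 4)/(u^3 + 4*u^2 - 11*u - 30)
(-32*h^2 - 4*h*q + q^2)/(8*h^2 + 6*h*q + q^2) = (-8*h + q)/(2*h + q)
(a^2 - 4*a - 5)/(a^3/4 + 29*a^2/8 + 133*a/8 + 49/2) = 8*(a^2 - 4*a - 5)/(2*a^3 + 29*a^2 + 133*a + 196)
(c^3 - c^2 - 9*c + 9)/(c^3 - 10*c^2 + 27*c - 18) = (c + 3)/(c - 6)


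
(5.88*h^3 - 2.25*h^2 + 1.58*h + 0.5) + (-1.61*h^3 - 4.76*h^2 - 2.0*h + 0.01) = 4.27*h^3 - 7.01*h^2 - 0.42*h + 0.51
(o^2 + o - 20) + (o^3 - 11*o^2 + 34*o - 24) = o^3 - 10*o^2 + 35*o - 44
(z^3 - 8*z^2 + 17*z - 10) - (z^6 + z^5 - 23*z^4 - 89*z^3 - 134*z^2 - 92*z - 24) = -z^6 - z^5 + 23*z^4 + 90*z^3 + 126*z^2 + 109*z + 14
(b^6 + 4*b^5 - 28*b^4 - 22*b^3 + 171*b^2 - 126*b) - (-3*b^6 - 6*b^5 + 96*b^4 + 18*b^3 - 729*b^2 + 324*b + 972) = 4*b^6 + 10*b^5 - 124*b^4 - 40*b^3 + 900*b^2 - 450*b - 972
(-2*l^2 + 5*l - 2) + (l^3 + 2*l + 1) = l^3 - 2*l^2 + 7*l - 1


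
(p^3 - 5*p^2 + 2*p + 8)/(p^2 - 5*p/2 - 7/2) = 2*(p^2 - 6*p + 8)/(2*p - 7)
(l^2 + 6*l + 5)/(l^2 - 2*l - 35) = (l + 1)/(l - 7)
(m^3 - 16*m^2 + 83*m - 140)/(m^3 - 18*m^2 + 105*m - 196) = (m - 5)/(m - 7)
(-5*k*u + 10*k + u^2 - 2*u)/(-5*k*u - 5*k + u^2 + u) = (u - 2)/(u + 1)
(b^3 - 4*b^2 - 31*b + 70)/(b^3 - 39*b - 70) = (b - 2)/(b + 2)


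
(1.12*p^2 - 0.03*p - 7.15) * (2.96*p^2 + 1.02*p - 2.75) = 3.3152*p^4 + 1.0536*p^3 - 24.2746*p^2 - 7.2105*p + 19.6625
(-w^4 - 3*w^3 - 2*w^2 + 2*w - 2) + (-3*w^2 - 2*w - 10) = -w^4 - 3*w^3 - 5*w^2 - 12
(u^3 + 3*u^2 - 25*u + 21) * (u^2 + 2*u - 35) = u^5 + 5*u^4 - 54*u^3 - 134*u^2 + 917*u - 735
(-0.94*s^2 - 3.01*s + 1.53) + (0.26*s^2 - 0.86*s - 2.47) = -0.68*s^2 - 3.87*s - 0.94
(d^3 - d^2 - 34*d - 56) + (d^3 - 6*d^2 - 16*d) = 2*d^3 - 7*d^2 - 50*d - 56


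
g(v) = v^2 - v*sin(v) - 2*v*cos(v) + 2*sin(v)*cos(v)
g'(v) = 2*v*sin(v) - v*cos(v) + 2*v - 2*sin(v)^2 - sin(v) + 2*cos(v)^2 - 2*cos(v)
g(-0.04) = 0.00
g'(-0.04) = -0.00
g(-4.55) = 23.40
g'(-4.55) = -21.37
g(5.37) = 25.55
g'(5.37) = -1.98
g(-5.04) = 34.03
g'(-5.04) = -21.18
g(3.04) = 14.78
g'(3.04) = 13.57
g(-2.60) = 1.85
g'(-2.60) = -1.58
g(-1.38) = 0.70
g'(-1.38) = -1.04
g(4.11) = 25.87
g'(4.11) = 5.02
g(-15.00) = 193.44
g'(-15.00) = -19.41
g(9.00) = 92.94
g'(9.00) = 36.35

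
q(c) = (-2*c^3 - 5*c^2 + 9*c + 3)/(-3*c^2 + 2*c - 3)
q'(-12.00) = 0.68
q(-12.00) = -5.73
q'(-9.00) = 0.68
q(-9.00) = -3.69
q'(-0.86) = -0.83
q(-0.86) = 1.03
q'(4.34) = 0.89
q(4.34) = 4.24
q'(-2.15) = 0.52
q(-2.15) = 0.93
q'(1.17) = 3.06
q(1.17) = -0.73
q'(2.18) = 1.75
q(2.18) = 1.70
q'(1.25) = 3.00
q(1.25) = -0.49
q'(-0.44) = -2.33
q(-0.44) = 0.39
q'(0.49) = -0.22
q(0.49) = -2.18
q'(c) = (6*c - 2)*(-2*c^3 - 5*c^2 + 9*c + 3)/(-3*c^2 + 2*c - 3)^2 + (-6*c^2 - 10*c + 9)/(-3*c^2 + 2*c - 3) = (6*c^4 - 8*c^3 + 35*c^2 + 48*c - 33)/(9*c^4 - 12*c^3 + 22*c^2 - 12*c + 9)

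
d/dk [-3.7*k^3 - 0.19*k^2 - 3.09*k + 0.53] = -11.1*k^2 - 0.38*k - 3.09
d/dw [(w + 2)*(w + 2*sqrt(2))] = 2*w + 2 + 2*sqrt(2)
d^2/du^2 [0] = 0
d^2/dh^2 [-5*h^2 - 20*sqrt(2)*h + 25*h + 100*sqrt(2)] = -10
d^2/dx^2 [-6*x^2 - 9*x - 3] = -12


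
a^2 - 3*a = a*(a - 3)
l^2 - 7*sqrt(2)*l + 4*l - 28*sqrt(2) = (l + 4)*(l - 7*sqrt(2))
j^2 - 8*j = j*(j - 8)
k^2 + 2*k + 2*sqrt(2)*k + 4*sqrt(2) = (k + 2)*(k + 2*sqrt(2))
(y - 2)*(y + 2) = y^2 - 4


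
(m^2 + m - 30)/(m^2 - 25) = (m + 6)/(m + 5)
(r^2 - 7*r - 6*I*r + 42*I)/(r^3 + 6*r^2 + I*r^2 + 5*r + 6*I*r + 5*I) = (r^2 - r*(7 + 6*I) + 42*I)/(r^3 + r^2*(6 + I) + r*(5 + 6*I) + 5*I)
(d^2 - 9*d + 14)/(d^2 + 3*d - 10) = (d - 7)/(d + 5)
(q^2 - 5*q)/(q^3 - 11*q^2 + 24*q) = (q - 5)/(q^2 - 11*q + 24)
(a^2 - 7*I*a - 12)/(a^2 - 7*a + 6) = (a^2 - 7*I*a - 12)/(a^2 - 7*a + 6)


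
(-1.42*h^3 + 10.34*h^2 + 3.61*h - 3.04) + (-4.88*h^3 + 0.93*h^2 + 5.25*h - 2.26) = -6.3*h^3 + 11.27*h^2 + 8.86*h - 5.3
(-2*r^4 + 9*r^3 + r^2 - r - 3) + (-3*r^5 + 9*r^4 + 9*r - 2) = -3*r^5 + 7*r^4 + 9*r^3 + r^2 + 8*r - 5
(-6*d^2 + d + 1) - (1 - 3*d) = -6*d^2 + 4*d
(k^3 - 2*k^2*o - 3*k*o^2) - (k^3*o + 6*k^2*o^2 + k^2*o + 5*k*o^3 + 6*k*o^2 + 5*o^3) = -k^3*o + k^3 - 6*k^2*o^2 - 3*k^2*o - 5*k*o^3 - 9*k*o^2 - 5*o^3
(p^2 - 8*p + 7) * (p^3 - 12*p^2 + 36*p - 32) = p^5 - 20*p^4 + 139*p^3 - 404*p^2 + 508*p - 224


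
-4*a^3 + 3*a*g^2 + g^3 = (-a + g)*(2*a + g)^2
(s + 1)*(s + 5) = s^2 + 6*s + 5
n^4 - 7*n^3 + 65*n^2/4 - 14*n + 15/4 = (n - 3)*(n - 5/2)*(n - 1)*(n - 1/2)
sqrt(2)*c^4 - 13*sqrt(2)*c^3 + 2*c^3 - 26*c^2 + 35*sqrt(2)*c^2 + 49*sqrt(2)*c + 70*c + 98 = (c - 7)^2*(c + sqrt(2))*(sqrt(2)*c + sqrt(2))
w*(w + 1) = w^2 + w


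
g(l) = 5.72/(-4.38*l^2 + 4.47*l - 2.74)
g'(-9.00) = -0.00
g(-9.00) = -0.01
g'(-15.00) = -0.00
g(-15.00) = -0.01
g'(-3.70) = -0.03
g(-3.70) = -0.07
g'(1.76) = 0.88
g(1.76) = -0.68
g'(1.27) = 2.23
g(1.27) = -1.39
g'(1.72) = 0.94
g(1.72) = -0.71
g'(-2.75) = -0.07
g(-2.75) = -0.12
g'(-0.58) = -1.18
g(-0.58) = -0.84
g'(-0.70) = -0.94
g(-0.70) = -0.71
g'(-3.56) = -0.04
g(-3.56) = -0.08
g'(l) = 5.72*(8.76*l - 4.47)/(-4.38*l^2 + 4.47*l - 2.74)^2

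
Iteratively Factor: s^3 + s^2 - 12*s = (s - 3)*(s^2 + 4*s) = s*(s - 3)*(s + 4)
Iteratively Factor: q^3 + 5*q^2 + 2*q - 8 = (q + 2)*(q^2 + 3*q - 4) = (q + 2)*(q + 4)*(q - 1)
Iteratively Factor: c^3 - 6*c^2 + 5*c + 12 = (c + 1)*(c^2 - 7*c + 12) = (c - 3)*(c + 1)*(c - 4)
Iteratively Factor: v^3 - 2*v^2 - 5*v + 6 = (v - 3)*(v^2 + v - 2) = (v - 3)*(v - 1)*(v + 2)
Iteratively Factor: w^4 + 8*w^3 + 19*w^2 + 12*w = (w + 3)*(w^3 + 5*w^2 + 4*w) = w*(w + 3)*(w^2 + 5*w + 4) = w*(w + 1)*(w + 3)*(w + 4)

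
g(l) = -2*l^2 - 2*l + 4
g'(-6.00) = 22.00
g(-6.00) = -56.00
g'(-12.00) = 46.00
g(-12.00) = -260.00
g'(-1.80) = 5.20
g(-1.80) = 1.12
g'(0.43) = -3.72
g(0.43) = 2.77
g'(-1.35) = 3.40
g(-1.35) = 3.06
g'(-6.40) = 23.60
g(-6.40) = -65.12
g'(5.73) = -24.92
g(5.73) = -73.13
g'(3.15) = -14.60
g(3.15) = -22.14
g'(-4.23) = 14.92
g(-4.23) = -23.33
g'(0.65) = -4.60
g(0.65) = 1.86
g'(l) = -4*l - 2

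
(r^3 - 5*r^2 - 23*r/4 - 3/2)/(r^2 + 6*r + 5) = (4*r^3 - 20*r^2 - 23*r - 6)/(4*(r^2 + 6*r + 5))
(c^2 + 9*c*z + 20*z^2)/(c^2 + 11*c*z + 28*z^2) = (c + 5*z)/(c + 7*z)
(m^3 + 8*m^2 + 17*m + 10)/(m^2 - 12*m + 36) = (m^3 + 8*m^2 + 17*m + 10)/(m^2 - 12*m + 36)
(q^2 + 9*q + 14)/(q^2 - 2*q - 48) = (q^2 + 9*q + 14)/(q^2 - 2*q - 48)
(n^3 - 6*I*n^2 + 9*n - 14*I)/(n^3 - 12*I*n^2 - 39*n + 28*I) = (n + 2*I)/(n - 4*I)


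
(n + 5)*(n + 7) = n^2 + 12*n + 35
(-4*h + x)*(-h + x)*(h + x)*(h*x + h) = 4*h^4*x + 4*h^4 - h^3*x^2 - h^3*x - 4*h^2*x^3 - 4*h^2*x^2 + h*x^4 + h*x^3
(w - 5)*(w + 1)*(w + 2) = w^3 - 2*w^2 - 13*w - 10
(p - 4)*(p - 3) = p^2 - 7*p + 12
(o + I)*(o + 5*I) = o^2 + 6*I*o - 5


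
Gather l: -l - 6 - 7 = -l - 13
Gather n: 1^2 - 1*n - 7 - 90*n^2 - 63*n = -90*n^2 - 64*n - 6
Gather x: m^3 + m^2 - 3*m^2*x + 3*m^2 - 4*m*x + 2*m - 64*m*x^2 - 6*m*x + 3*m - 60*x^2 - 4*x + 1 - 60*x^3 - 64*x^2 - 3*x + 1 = m^3 + 4*m^2 + 5*m - 60*x^3 + x^2*(-64*m - 124) + x*(-3*m^2 - 10*m - 7) + 2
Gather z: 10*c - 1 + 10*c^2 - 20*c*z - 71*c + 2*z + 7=10*c^2 - 61*c + z*(2 - 20*c) + 6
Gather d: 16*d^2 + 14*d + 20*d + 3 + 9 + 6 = 16*d^2 + 34*d + 18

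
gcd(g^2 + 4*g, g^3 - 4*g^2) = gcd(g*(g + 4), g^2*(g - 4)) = g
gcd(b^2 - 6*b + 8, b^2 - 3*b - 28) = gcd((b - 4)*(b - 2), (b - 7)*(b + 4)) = 1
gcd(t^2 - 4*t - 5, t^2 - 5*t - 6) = t + 1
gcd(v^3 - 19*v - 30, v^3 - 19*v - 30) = v^3 - 19*v - 30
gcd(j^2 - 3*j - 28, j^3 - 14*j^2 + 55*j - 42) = j - 7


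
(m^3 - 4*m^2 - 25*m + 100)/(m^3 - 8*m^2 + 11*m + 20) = (m + 5)/(m + 1)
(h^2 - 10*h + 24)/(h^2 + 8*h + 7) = (h^2 - 10*h + 24)/(h^2 + 8*h + 7)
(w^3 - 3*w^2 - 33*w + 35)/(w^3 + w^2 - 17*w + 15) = (w - 7)/(w - 3)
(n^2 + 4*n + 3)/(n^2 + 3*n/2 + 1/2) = 2*(n + 3)/(2*n + 1)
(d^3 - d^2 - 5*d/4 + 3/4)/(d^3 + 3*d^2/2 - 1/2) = (d - 3/2)/(d + 1)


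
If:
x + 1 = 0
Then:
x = -1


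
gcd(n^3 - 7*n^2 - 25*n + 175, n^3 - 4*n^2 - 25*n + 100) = n^2 - 25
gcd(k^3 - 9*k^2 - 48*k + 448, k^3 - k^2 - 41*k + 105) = k + 7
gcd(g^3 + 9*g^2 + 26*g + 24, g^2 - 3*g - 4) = 1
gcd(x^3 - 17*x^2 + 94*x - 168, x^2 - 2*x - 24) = x - 6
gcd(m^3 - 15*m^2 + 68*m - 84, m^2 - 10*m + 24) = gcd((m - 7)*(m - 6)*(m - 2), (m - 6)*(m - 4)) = m - 6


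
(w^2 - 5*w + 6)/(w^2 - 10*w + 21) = (w - 2)/(w - 7)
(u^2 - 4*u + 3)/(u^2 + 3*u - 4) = (u - 3)/(u + 4)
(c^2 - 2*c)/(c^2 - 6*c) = (c - 2)/(c - 6)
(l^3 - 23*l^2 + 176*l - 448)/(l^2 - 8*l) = l - 15 + 56/l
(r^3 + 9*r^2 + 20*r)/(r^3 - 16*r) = (r + 5)/(r - 4)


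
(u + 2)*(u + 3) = u^2 + 5*u + 6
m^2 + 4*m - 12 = (m - 2)*(m + 6)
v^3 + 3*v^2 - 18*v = v*(v - 3)*(v + 6)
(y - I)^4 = y^4 - 4*I*y^3 - 6*y^2 + 4*I*y + 1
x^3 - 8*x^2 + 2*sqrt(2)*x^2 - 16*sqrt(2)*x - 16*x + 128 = (x - 8)*(x - 2*sqrt(2))*(x + 4*sqrt(2))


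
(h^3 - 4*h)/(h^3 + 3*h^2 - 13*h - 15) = h*(h^2 - 4)/(h^3 + 3*h^2 - 13*h - 15)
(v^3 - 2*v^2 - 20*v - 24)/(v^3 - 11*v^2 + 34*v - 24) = (v^2 + 4*v + 4)/(v^2 - 5*v + 4)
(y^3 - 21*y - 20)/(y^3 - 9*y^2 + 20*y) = (y^2 + 5*y + 4)/(y*(y - 4))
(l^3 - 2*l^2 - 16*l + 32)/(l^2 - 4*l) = l + 2 - 8/l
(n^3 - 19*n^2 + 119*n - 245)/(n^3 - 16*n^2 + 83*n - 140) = (n - 7)/(n - 4)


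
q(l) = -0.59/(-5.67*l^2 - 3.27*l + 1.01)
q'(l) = -0.59*(11.34*l + 3.27)/(-5.67*l^2 - 3.27*l + 1.01)^2 = (-6.6906*l - 1.9293)/(5.67*l^2 + 3.27*l - 1.01)^2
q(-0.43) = -0.43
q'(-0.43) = 0.51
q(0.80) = 0.11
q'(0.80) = -0.27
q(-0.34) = -0.40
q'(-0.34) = 0.16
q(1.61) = 0.03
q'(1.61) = -0.04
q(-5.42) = 0.00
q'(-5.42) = 0.00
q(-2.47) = 0.02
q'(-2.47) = 0.02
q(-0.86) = 1.59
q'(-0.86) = 27.74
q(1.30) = 0.05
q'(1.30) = -0.06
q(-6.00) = 0.00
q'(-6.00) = 0.00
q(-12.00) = 0.00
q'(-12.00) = 0.00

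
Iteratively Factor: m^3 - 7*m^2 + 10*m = (m - 2)*(m^2 - 5*m) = m*(m - 2)*(m - 5)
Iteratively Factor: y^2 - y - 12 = (y - 4)*(y + 3)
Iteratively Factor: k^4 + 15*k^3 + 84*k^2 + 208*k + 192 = (k + 4)*(k^3 + 11*k^2 + 40*k + 48) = (k + 4)^2*(k^2 + 7*k + 12) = (k + 3)*(k + 4)^2*(k + 4)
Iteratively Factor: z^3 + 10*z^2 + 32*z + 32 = (z + 4)*(z^2 + 6*z + 8) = (z + 4)^2*(z + 2)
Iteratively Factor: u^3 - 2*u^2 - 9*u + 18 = (u - 3)*(u^2 + u - 6) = (u - 3)*(u + 3)*(u - 2)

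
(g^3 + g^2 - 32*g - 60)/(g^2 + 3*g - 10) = (g^2 - 4*g - 12)/(g - 2)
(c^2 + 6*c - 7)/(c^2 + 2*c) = (c^2 + 6*c - 7)/(c*(c + 2))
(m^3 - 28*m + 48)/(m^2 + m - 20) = (m^2 + 4*m - 12)/(m + 5)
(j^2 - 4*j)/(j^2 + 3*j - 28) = j/(j + 7)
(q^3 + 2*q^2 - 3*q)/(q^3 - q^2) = (q + 3)/q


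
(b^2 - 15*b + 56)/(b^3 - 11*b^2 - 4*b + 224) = 1/(b + 4)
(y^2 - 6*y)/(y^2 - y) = (y - 6)/(y - 1)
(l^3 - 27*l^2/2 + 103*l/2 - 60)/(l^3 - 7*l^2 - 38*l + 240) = (l^2 - 11*l/2 + 15/2)/(l^2 + l - 30)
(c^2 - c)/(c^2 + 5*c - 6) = c/(c + 6)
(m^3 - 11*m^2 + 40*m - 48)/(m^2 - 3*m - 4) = (m^2 - 7*m + 12)/(m + 1)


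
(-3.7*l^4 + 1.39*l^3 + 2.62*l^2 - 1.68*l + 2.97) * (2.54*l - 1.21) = -9.398*l^5 + 8.0076*l^4 + 4.9729*l^3 - 7.4374*l^2 + 9.5766*l - 3.5937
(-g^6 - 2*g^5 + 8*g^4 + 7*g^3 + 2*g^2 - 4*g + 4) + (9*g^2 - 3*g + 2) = -g^6 - 2*g^5 + 8*g^4 + 7*g^3 + 11*g^2 - 7*g + 6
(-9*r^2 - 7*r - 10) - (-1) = -9*r^2 - 7*r - 9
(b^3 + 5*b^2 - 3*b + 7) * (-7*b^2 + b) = -7*b^5 - 34*b^4 + 26*b^3 - 52*b^2 + 7*b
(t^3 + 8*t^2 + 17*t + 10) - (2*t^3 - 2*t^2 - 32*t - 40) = -t^3 + 10*t^2 + 49*t + 50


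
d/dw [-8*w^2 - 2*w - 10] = -16*w - 2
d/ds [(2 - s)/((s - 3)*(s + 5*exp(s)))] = ((s - 3)*(s - 2)*(5*exp(s) + 1) - (s - 3)*(s + 5*exp(s)) + (s - 2)*(s + 5*exp(s)))/((s - 3)^2*(s + 5*exp(s))^2)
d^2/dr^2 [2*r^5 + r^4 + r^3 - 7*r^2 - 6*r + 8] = 40*r^3 + 12*r^2 + 6*r - 14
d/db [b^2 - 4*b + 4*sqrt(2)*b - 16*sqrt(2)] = 2*b - 4 + 4*sqrt(2)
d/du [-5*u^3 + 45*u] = 45 - 15*u^2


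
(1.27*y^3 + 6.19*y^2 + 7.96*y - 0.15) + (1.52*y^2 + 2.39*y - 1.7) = 1.27*y^3 + 7.71*y^2 + 10.35*y - 1.85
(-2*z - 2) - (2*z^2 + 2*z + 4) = -2*z^2 - 4*z - 6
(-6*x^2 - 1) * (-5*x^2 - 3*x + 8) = 30*x^4 + 18*x^3 - 43*x^2 + 3*x - 8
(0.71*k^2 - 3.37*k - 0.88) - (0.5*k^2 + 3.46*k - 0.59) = 0.21*k^2 - 6.83*k - 0.29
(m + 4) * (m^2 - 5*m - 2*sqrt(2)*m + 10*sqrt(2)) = m^3 - 2*sqrt(2)*m^2 - m^2 - 20*m + 2*sqrt(2)*m + 40*sqrt(2)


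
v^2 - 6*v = v*(v - 6)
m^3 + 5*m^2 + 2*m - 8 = (m - 1)*(m + 2)*(m + 4)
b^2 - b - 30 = (b - 6)*(b + 5)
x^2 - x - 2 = (x - 2)*(x + 1)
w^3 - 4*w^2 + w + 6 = (w - 3)*(w - 2)*(w + 1)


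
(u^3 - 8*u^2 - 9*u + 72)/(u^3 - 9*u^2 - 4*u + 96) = (u - 3)/(u - 4)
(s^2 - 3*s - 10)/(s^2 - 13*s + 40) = (s + 2)/(s - 8)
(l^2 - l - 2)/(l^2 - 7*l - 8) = (l - 2)/(l - 8)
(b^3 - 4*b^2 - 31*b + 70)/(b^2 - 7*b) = b + 3 - 10/b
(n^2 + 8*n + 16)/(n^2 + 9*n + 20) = (n + 4)/(n + 5)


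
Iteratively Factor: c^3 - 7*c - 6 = (c + 2)*(c^2 - 2*c - 3) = (c - 3)*(c + 2)*(c + 1)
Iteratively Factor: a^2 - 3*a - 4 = (a + 1)*(a - 4)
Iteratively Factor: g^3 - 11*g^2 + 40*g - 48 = (g - 4)*(g^2 - 7*g + 12) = (g - 4)^2*(g - 3)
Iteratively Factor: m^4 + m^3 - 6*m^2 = (m)*(m^3 + m^2 - 6*m) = m*(m - 2)*(m^2 + 3*m) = m^2*(m - 2)*(m + 3)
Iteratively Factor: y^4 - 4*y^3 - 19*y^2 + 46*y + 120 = (y - 5)*(y^3 + y^2 - 14*y - 24) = (y - 5)*(y + 3)*(y^2 - 2*y - 8) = (y - 5)*(y - 4)*(y + 3)*(y + 2)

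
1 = 1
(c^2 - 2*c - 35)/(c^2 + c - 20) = (c - 7)/(c - 4)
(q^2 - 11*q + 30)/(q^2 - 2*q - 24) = (q - 5)/(q + 4)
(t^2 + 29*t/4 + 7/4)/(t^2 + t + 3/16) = 4*(t + 7)/(4*t + 3)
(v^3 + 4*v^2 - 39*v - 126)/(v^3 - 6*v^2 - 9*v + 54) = (v + 7)/(v - 3)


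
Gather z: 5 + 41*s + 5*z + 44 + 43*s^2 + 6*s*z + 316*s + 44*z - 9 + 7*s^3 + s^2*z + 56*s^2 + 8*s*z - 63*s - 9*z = 7*s^3 + 99*s^2 + 294*s + z*(s^2 + 14*s + 40) + 40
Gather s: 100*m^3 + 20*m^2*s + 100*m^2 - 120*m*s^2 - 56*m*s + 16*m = 100*m^3 + 100*m^2 - 120*m*s^2 + 16*m + s*(20*m^2 - 56*m)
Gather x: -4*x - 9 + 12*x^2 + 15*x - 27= 12*x^2 + 11*x - 36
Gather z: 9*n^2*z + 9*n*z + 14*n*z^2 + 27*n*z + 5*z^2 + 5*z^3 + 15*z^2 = 5*z^3 + z^2*(14*n + 20) + z*(9*n^2 + 36*n)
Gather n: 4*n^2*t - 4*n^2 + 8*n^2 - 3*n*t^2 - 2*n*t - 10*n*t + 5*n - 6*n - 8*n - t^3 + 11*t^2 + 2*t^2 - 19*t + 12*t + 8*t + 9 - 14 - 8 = n^2*(4*t + 4) + n*(-3*t^2 - 12*t - 9) - t^3 + 13*t^2 + t - 13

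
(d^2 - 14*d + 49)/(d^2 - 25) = (d^2 - 14*d + 49)/(d^2 - 25)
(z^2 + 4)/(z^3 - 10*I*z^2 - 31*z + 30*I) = (z + 2*I)/(z^2 - 8*I*z - 15)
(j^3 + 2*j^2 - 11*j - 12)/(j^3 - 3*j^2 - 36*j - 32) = (j - 3)/(j - 8)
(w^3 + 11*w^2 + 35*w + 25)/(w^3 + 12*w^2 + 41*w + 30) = (w + 5)/(w + 6)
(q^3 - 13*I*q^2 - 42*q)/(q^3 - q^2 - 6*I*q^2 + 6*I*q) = (q - 7*I)/(q - 1)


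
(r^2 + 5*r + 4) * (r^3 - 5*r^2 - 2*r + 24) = r^5 - 23*r^3 - 6*r^2 + 112*r + 96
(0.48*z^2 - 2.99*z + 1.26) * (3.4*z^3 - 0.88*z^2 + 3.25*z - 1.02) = 1.632*z^5 - 10.5884*z^4 + 8.4752*z^3 - 11.3159*z^2 + 7.1448*z - 1.2852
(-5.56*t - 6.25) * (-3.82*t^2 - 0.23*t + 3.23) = 21.2392*t^3 + 25.1538*t^2 - 16.5213*t - 20.1875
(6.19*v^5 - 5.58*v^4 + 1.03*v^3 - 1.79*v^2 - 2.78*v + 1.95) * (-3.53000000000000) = -21.8507*v^5 + 19.6974*v^4 - 3.6359*v^3 + 6.3187*v^2 + 9.8134*v - 6.8835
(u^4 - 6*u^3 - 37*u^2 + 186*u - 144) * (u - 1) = u^5 - 7*u^4 - 31*u^3 + 223*u^2 - 330*u + 144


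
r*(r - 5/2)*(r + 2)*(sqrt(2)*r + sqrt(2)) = sqrt(2)*r^4 + sqrt(2)*r^3/2 - 11*sqrt(2)*r^2/2 - 5*sqrt(2)*r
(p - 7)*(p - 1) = p^2 - 8*p + 7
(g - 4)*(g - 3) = g^2 - 7*g + 12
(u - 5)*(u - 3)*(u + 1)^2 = u^4 - 6*u^3 + 22*u + 15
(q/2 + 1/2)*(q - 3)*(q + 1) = q^3/2 - q^2/2 - 5*q/2 - 3/2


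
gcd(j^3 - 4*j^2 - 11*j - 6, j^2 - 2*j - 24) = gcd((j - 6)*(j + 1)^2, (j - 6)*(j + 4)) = j - 6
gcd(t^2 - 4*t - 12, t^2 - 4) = t + 2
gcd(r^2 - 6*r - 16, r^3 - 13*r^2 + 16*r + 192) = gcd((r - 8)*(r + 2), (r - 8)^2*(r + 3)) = r - 8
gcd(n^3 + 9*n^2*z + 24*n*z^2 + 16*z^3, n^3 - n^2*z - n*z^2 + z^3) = n + z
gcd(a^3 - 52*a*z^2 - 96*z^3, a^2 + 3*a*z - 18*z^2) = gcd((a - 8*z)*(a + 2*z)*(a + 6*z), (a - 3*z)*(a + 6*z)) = a + 6*z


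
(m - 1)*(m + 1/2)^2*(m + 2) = m^4 + 2*m^3 - 3*m^2/4 - 7*m/4 - 1/2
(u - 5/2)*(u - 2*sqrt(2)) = u^2 - 2*sqrt(2)*u - 5*u/2 + 5*sqrt(2)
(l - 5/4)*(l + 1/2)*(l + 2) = l^3 + 5*l^2/4 - 17*l/8 - 5/4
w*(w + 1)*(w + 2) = w^3 + 3*w^2 + 2*w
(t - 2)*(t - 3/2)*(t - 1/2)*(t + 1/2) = t^4 - 7*t^3/2 + 11*t^2/4 + 7*t/8 - 3/4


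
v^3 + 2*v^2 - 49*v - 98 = (v - 7)*(v + 2)*(v + 7)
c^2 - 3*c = c*(c - 3)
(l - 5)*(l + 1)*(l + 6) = l^3 + 2*l^2 - 29*l - 30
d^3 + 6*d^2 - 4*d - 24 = (d - 2)*(d + 2)*(d + 6)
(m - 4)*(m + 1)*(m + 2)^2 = m^4 + m^3 - 12*m^2 - 28*m - 16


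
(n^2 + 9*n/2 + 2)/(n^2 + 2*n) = (n^2 + 9*n/2 + 2)/(n*(n + 2))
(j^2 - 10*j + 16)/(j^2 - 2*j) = (j - 8)/j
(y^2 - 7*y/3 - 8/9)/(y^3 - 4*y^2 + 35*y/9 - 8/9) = (3*y + 1)/(3*y^2 - 4*y + 1)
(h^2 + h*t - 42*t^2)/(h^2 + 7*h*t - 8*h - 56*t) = (h - 6*t)/(h - 8)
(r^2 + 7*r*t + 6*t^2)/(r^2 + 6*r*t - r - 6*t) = (r + t)/(r - 1)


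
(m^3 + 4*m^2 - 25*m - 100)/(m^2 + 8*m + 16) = (m^2 - 25)/(m + 4)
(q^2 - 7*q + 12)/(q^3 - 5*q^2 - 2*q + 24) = 1/(q + 2)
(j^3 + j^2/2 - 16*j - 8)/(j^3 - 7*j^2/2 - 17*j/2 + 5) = (2*j^3 + j^2 - 32*j - 16)/(2*j^3 - 7*j^2 - 17*j + 10)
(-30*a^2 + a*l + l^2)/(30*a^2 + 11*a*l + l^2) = (-5*a + l)/(5*a + l)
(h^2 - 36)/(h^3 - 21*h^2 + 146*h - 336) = (h + 6)/(h^2 - 15*h + 56)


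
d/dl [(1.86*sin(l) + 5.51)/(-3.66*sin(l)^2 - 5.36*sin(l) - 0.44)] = (6.8076*sin(l)^2 + 40.3332*sin(l) + 28.7152)*cos(l)/(13.3956*sin(l)^4 + 39.2352*sin(l)^3 + 31.9504*sin(l)^2 + 4.7168*sin(l) + 0.1936)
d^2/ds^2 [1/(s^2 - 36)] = 6*(s^2 + 12)/(s^2 - 36)^3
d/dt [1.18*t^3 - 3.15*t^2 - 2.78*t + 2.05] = 3.54*t^2 - 6.3*t - 2.78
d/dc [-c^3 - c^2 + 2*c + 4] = -3*c^2 - 2*c + 2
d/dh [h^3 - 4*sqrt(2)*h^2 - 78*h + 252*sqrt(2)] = 3*h^2 - 8*sqrt(2)*h - 78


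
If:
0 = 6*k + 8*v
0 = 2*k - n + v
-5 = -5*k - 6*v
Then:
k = 10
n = 25/2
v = -15/2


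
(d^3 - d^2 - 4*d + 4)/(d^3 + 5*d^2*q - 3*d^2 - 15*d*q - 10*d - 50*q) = (d^2 - 3*d + 2)/(d^2 + 5*d*q - 5*d - 25*q)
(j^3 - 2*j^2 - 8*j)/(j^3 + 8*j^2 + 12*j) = (j - 4)/(j + 6)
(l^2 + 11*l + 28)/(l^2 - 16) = (l + 7)/(l - 4)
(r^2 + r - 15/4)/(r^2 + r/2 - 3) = (r + 5/2)/(r + 2)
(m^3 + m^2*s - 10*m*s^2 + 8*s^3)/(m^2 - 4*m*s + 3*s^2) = (-m^2 - 2*m*s + 8*s^2)/(-m + 3*s)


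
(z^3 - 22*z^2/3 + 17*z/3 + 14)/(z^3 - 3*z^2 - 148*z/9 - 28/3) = 3*(3*z^2 - 4*z - 7)/(9*z^2 + 27*z + 14)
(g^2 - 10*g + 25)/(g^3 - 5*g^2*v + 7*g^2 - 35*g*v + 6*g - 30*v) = (g^2 - 10*g + 25)/(g^3 - 5*g^2*v + 7*g^2 - 35*g*v + 6*g - 30*v)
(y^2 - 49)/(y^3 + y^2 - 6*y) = (y^2 - 49)/(y*(y^2 + y - 6))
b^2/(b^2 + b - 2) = b^2/(b^2 + b - 2)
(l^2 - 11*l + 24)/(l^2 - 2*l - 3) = (l - 8)/(l + 1)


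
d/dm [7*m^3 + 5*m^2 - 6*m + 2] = 21*m^2 + 10*m - 6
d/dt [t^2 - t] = 2*t - 1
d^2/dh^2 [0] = 0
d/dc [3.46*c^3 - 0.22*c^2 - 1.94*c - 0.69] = 10.38*c^2 - 0.44*c - 1.94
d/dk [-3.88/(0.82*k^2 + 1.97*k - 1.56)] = (6.3632*k + 7.6436)/(0.82*k^2 + 1.97*k - 1.56)^2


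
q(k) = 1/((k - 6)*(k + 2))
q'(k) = -1/((k - 6)*(k + 2)^2) - 1/((k - 6)^2*(k + 2))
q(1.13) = -0.07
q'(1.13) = 0.01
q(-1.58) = -0.31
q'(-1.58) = 0.71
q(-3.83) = 0.06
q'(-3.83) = 0.04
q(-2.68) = 0.17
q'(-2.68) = 0.27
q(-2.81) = 0.14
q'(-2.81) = 0.19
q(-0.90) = -0.13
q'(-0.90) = 0.10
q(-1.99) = -12.52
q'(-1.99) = 1250.00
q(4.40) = -0.10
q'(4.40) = -0.05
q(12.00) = 0.01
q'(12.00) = 0.00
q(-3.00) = 0.11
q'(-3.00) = 0.12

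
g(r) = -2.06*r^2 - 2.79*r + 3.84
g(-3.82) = -15.56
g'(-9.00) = 34.29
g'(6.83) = -30.93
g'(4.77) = -22.44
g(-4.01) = -18.10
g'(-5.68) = 20.61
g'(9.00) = -39.87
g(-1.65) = 2.84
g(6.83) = -111.31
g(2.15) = -11.68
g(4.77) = -56.34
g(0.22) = 3.13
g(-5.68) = -46.77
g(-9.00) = -137.91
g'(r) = -4.12*r - 2.79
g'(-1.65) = 4.01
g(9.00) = -188.13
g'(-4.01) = 13.73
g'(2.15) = -11.65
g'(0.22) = -3.70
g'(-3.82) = 12.95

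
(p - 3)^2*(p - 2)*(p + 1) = p^4 - 7*p^3 + 13*p^2 + 3*p - 18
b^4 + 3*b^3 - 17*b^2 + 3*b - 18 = (b - 3)*(b + 6)*(b - I)*(b + I)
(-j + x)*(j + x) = -j^2 + x^2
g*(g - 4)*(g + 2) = g^3 - 2*g^2 - 8*g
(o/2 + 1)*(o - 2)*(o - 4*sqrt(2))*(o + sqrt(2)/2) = o^4/2 - 7*sqrt(2)*o^3/4 - 4*o^2 + 7*sqrt(2)*o + 8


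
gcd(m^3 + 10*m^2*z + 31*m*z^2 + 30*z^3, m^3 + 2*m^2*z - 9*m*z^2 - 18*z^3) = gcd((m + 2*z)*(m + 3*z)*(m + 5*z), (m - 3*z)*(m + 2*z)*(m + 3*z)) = m^2 + 5*m*z + 6*z^2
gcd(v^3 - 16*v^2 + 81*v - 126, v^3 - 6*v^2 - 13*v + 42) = v - 7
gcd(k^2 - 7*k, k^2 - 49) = k - 7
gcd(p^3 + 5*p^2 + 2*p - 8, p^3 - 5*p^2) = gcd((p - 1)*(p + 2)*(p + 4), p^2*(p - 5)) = 1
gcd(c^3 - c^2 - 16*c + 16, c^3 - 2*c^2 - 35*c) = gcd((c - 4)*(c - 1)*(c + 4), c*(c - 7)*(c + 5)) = 1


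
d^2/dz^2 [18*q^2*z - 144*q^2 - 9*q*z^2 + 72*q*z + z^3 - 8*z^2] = -18*q + 6*z - 16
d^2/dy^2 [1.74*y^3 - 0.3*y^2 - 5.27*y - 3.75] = 10.44*y - 0.6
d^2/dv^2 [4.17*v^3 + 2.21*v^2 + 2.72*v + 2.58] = 25.02*v + 4.42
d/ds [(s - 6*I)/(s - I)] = 5*I/(s - I)^2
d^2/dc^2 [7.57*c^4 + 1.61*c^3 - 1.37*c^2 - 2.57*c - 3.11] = 90.84*c^2 + 9.66*c - 2.74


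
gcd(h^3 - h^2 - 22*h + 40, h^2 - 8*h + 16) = h - 4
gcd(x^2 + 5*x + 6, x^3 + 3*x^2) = x + 3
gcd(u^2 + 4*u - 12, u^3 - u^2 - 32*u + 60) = u^2 + 4*u - 12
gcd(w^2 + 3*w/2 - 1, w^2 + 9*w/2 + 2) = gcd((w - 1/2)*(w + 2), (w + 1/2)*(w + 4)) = 1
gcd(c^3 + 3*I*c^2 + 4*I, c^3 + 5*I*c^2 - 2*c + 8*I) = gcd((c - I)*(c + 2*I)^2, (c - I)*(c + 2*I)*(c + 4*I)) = c^2 + I*c + 2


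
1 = 1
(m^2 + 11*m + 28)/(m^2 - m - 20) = (m + 7)/(m - 5)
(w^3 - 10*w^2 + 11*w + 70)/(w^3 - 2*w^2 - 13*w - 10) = (w - 7)/(w + 1)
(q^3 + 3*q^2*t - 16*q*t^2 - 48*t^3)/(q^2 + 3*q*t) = q - 16*t^2/q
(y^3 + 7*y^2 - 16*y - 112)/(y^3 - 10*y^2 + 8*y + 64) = (y^2 + 11*y + 28)/(y^2 - 6*y - 16)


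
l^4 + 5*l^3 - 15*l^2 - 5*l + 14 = (l - 2)*(l - 1)*(l + 1)*(l + 7)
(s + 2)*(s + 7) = s^2 + 9*s + 14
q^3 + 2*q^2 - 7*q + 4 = (q - 1)^2*(q + 4)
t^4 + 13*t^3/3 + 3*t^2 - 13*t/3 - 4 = (t - 1)*(t + 1)*(t + 4/3)*(t + 3)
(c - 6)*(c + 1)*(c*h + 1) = c^3*h - 5*c^2*h + c^2 - 6*c*h - 5*c - 6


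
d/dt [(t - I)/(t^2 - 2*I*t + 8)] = (t^2 - 2*I*t - 2*(t - I)^2 + 8)/(t^2 - 2*I*t + 8)^2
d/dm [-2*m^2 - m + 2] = -4*m - 1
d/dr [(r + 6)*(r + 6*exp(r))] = r + (r + 6)*(6*exp(r) + 1) + 6*exp(r)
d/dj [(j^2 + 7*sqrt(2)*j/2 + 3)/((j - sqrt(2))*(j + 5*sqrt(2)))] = (sqrt(2)*j^2 - 52*j - 94*sqrt(2))/(2*(j^4 + 8*sqrt(2)*j^3 + 12*j^2 - 80*sqrt(2)*j + 100))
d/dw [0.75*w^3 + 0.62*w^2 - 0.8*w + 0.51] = 2.25*w^2 + 1.24*w - 0.8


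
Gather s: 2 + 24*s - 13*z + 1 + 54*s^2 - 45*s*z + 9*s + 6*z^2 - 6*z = 54*s^2 + s*(33 - 45*z) + 6*z^2 - 19*z + 3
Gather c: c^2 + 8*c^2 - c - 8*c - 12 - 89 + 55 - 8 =9*c^2 - 9*c - 54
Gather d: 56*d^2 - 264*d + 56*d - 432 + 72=56*d^2 - 208*d - 360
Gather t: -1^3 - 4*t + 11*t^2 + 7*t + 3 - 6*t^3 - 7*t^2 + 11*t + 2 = -6*t^3 + 4*t^2 + 14*t + 4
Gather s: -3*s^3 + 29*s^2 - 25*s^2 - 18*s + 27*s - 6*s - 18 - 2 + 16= -3*s^3 + 4*s^2 + 3*s - 4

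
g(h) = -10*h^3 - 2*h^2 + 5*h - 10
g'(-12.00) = -4267.00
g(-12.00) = 16922.00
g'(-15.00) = -6685.00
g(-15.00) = 33215.00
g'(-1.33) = -42.75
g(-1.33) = 3.34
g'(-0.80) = -11.00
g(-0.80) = -10.16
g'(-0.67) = -5.79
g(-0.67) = -11.24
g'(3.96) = -481.29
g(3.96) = -642.55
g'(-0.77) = -9.71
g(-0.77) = -10.47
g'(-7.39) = -1603.80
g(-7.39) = 3879.66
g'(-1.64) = -69.13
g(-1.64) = 20.53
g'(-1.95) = -101.28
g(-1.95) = 46.79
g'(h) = -30*h^2 - 4*h + 5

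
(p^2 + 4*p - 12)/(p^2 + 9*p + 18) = (p - 2)/(p + 3)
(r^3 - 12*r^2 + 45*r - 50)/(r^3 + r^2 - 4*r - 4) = (r^2 - 10*r + 25)/(r^2 + 3*r + 2)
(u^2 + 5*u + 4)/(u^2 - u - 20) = (u + 1)/(u - 5)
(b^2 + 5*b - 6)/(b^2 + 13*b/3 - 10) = 3*(b - 1)/(3*b - 5)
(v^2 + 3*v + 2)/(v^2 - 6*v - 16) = (v + 1)/(v - 8)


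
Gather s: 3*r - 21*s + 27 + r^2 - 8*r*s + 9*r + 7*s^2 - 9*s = r^2 + 12*r + 7*s^2 + s*(-8*r - 30) + 27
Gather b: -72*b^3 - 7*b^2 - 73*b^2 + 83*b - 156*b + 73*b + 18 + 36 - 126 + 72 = -72*b^3 - 80*b^2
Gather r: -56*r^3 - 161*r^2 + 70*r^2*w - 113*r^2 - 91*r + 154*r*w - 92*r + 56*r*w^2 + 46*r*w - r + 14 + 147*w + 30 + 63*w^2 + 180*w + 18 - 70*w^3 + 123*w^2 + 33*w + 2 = -56*r^3 + r^2*(70*w - 274) + r*(56*w^2 + 200*w - 184) - 70*w^3 + 186*w^2 + 360*w + 64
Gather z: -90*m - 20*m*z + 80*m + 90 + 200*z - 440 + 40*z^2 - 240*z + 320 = -10*m + 40*z^2 + z*(-20*m - 40) - 30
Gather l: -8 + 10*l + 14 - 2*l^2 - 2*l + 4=-2*l^2 + 8*l + 10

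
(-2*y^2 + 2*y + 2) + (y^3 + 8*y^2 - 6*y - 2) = y^3 + 6*y^2 - 4*y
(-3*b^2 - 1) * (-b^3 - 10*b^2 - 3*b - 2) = 3*b^5 + 30*b^4 + 10*b^3 + 16*b^2 + 3*b + 2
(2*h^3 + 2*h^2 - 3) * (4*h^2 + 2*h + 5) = 8*h^5 + 12*h^4 + 14*h^3 - 2*h^2 - 6*h - 15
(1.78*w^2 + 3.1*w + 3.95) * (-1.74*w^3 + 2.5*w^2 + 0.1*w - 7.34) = -3.0972*w^5 - 0.944*w^4 + 1.055*w^3 - 2.8802*w^2 - 22.359*w - 28.993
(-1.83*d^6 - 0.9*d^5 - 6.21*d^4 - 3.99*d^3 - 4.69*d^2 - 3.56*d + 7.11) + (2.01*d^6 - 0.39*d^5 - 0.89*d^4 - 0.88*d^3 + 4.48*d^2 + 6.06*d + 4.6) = 0.18*d^6 - 1.29*d^5 - 7.1*d^4 - 4.87*d^3 - 0.21*d^2 + 2.5*d + 11.71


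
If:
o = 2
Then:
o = 2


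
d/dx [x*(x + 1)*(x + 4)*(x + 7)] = 4*x^3 + 36*x^2 + 78*x + 28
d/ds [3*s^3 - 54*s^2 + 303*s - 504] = 9*s^2 - 108*s + 303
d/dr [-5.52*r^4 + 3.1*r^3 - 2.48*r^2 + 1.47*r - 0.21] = -22.08*r^3 + 9.3*r^2 - 4.96*r + 1.47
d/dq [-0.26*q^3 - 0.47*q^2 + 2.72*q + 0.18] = -0.78*q^2 - 0.94*q + 2.72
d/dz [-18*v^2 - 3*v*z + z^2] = -3*v + 2*z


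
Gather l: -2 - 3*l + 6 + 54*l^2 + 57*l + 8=54*l^2 + 54*l + 12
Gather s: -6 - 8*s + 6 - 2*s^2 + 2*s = -2*s^2 - 6*s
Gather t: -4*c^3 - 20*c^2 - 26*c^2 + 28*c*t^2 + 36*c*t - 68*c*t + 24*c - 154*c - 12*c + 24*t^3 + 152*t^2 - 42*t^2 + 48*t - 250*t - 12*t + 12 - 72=-4*c^3 - 46*c^2 - 142*c + 24*t^3 + t^2*(28*c + 110) + t*(-32*c - 214) - 60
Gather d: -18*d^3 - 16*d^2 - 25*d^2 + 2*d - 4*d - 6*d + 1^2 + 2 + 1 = -18*d^3 - 41*d^2 - 8*d + 4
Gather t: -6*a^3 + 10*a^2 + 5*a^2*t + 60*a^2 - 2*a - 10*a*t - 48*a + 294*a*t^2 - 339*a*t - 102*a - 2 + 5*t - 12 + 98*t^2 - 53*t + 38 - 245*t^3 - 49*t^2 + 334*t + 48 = -6*a^3 + 70*a^2 - 152*a - 245*t^3 + t^2*(294*a + 49) + t*(5*a^2 - 349*a + 286) + 72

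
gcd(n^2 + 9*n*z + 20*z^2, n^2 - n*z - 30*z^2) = n + 5*z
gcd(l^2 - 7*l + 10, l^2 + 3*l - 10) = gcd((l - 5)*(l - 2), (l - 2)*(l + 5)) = l - 2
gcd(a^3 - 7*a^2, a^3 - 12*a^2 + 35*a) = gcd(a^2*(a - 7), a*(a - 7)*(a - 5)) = a^2 - 7*a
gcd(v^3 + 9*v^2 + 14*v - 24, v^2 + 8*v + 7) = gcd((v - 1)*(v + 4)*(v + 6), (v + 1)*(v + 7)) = 1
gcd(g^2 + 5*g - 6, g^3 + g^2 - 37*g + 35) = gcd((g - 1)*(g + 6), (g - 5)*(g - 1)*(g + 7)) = g - 1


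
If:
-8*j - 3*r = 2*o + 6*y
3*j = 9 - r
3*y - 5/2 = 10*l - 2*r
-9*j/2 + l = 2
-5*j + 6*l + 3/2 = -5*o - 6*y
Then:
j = -135/257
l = -187/514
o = 4383/514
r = 2718/257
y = -3819/514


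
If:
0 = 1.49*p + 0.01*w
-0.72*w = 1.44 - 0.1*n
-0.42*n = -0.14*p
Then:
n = 0.00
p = 0.01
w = -2.00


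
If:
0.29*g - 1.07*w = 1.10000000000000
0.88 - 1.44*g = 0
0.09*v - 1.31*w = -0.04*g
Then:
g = 0.61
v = -12.82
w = -0.86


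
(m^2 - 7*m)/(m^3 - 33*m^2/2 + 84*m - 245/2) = 2*m/(2*m^2 - 19*m + 35)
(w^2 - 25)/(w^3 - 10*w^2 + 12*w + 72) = (w^2 - 25)/(w^3 - 10*w^2 + 12*w + 72)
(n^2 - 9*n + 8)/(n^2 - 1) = (n - 8)/(n + 1)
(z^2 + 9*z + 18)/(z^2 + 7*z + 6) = (z + 3)/(z + 1)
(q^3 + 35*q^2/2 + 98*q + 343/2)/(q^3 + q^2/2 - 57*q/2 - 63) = (q^2 + 14*q + 49)/(q^2 - 3*q - 18)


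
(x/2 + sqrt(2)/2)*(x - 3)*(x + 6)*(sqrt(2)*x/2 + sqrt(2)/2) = sqrt(2)*x^4/4 + x^3/2 + sqrt(2)*x^3 - 15*sqrt(2)*x^2/4 + 2*x^2 - 15*x/2 - 9*sqrt(2)*x/2 - 9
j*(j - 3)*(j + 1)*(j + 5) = j^4 + 3*j^3 - 13*j^2 - 15*j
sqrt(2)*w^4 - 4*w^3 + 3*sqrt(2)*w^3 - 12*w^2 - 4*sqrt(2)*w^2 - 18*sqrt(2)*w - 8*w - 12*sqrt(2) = (w + 2)*(w - 3*sqrt(2))*(w + sqrt(2))*(sqrt(2)*w + sqrt(2))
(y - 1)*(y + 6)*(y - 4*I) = y^3 + 5*y^2 - 4*I*y^2 - 6*y - 20*I*y + 24*I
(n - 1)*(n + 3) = n^2 + 2*n - 3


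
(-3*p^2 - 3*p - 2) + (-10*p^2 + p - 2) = -13*p^2 - 2*p - 4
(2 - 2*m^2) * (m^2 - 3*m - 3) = -2*m^4 + 6*m^3 + 8*m^2 - 6*m - 6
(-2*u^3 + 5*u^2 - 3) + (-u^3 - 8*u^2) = -3*u^3 - 3*u^2 - 3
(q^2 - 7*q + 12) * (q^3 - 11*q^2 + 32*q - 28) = q^5 - 18*q^4 + 121*q^3 - 384*q^2 + 580*q - 336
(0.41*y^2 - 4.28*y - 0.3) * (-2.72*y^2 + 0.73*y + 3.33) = -1.1152*y^4 + 11.9409*y^3 - 0.9431*y^2 - 14.4714*y - 0.999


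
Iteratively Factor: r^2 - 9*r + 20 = (r - 4)*(r - 5)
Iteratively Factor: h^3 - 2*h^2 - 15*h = (h - 5)*(h^2 + 3*h) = (h - 5)*(h + 3)*(h)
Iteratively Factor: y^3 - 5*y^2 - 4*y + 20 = (y - 5)*(y^2 - 4) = (y - 5)*(y - 2)*(y + 2)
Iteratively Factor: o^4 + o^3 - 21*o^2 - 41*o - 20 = (o + 1)*(o^3 - 21*o - 20) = (o + 1)^2*(o^2 - o - 20) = (o - 5)*(o + 1)^2*(o + 4)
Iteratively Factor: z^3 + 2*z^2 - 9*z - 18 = (z + 3)*(z^2 - z - 6) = (z - 3)*(z + 3)*(z + 2)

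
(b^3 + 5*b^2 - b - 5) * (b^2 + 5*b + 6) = b^5 + 10*b^4 + 30*b^3 + 20*b^2 - 31*b - 30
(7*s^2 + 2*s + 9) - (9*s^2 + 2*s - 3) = 12 - 2*s^2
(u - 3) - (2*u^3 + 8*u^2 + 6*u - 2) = -2*u^3 - 8*u^2 - 5*u - 1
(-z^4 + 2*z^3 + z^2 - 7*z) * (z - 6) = -z^5 + 8*z^4 - 11*z^3 - 13*z^2 + 42*z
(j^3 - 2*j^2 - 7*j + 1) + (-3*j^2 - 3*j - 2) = j^3 - 5*j^2 - 10*j - 1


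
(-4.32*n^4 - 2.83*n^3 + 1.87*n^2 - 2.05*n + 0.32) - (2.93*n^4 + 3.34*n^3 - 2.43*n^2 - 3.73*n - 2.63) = -7.25*n^4 - 6.17*n^3 + 4.3*n^2 + 1.68*n + 2.95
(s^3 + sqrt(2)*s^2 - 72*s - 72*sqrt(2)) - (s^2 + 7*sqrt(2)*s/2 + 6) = s^3 - s^2 + sqrt(2)*s^2 - 72*s - 7*sqrt(2)*s/2 - 72*sqrt(2) - 6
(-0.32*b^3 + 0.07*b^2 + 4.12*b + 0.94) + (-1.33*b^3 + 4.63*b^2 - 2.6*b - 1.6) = -1.65*b^3 + 4.7*b^2 + 1.52*b - 0.66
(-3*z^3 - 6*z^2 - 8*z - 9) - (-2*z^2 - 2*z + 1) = -3*z^3 - 4*z^2 - 6*z - 10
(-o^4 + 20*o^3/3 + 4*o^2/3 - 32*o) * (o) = -o^5 + 20*o^4/3 + 4*o^3/3 - 32*o^2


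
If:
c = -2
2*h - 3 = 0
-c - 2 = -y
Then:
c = -2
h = 3/2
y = 0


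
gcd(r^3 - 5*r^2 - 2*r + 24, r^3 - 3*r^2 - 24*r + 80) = r - 4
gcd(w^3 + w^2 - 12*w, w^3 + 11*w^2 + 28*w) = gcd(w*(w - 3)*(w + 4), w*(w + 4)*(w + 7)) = w^2 + 4*w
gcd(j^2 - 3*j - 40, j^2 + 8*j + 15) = j + 5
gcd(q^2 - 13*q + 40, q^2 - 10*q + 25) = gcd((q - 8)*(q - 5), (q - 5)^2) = q - 5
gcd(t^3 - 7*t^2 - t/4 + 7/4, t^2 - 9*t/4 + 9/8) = 1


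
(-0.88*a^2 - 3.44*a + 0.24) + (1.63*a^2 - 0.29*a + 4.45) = 0.75*a^2 - 3.73*a + 4.69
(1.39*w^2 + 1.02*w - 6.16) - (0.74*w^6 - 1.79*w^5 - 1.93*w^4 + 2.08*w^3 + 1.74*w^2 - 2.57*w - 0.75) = -0.74*w^6 + 1.79*w^5 + 1.93*w^4 - 2.08*w^3 - 0.35*w^2 + 3.59*w - 5.41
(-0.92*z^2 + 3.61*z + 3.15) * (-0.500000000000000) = 0.46*z^2 - 1.805*z - 1.575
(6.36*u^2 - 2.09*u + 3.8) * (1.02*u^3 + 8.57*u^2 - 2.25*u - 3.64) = 6.4872*u^5 + 52.3734*u^4 - 28.3453*u^3 + 14.1181*u^2 - 0.942399999999999*u - 13.832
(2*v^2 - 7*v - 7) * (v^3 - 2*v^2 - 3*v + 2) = 2*v^5 - 11*v^4 + v^3 + 39*v^2 + 7*v - 14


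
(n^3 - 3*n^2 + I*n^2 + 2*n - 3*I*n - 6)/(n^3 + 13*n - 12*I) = (n^2 + n*(-3 + 2*I) - 6*I)/(n^2 + I*n + 12)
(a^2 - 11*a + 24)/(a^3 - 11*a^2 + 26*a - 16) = (a - 3)/(a^2 - 3*a + 2)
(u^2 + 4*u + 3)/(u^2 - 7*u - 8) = (u + 3)/(u - 8)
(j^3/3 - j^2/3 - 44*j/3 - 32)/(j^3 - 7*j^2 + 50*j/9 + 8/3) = 3*(j^3 - j^2 - 44*j - 96)/(9*j^3 - 63*j^2 + 50*j + 24)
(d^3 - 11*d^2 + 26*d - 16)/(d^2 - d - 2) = (d^2 - 9*d + 8)/(d + 1)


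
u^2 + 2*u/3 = u*(u + 2/3)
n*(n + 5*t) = n^2 + 5*n*t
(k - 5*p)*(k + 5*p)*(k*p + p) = k^3*p + k^2*p - 25*k*p^3 - 25*p^3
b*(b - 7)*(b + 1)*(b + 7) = b^4 + b^3 - 49*b^2 - 49*b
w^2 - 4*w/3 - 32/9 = (w - 8/3)*(w + 4/3)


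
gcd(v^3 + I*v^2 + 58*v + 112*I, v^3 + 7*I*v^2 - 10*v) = v + 2*I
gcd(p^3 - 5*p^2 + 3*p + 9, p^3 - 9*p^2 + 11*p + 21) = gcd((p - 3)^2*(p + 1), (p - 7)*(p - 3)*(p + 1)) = p^2 - 2*p - 3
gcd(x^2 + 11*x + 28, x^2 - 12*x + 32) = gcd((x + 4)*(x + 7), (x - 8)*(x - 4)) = 1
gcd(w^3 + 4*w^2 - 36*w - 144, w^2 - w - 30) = w - 6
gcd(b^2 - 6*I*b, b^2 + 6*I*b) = b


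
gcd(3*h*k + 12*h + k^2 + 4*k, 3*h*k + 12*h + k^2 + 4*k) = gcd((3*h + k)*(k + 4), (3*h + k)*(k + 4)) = 3*h*k + 12*h + k^2 + 4*k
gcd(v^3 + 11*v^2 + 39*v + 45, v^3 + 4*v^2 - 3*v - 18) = v^2 + 6*v + 9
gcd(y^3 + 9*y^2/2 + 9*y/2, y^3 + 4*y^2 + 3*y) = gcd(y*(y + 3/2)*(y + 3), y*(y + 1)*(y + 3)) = y^2 + 3*y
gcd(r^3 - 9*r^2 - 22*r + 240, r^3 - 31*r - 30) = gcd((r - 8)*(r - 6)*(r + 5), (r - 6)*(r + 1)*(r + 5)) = r^2 - r - 30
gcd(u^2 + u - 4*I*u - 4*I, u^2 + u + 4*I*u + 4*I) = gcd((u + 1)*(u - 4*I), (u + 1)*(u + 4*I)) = u + 1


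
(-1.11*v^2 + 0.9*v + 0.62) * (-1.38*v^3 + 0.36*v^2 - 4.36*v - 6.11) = 1.5318*v^5 - 1.6416*v^4 + 4.308*v^3 + 3.0813*v^2 - 8.2022*v - 3.7882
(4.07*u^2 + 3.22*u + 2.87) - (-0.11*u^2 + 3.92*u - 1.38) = 4.18*u^2 - 0.7*u + 4.25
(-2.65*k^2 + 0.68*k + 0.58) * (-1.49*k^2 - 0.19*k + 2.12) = 3.9485*k^4 - 0.5097*k^3 - 6.6114*k^2 + 1.3314*k + 1.2296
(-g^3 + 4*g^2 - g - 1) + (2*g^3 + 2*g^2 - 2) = g^3 + 6*g^2 - g - 3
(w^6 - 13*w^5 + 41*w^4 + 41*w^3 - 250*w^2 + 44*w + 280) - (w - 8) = w^6 - 13*w^5 + 41*w^4 + 41*w^3 - 250*w^2 + 43*w + 288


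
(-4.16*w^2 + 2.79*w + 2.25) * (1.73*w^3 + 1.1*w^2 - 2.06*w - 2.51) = -7.1968*w^5 + 0.250699999999999*w^4 + 15.5311*w^3 + 7.1692*w^2 - 11.6379*w - 5.6475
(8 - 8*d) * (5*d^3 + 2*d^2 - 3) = -40*d^4 + 24*d^3 + 16*d^2 + 24*d - 24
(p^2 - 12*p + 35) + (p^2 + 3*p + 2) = 2*p^2 - 9*p + 37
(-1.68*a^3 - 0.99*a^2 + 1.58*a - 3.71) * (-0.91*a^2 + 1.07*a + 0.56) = 1.5288*a^5 - 0.8967*a^4 - 3.4379*a^3 + 4.5123*a^2 - 3.0849*a - 2.0776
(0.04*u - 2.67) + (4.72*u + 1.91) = 4.76*u - 0.76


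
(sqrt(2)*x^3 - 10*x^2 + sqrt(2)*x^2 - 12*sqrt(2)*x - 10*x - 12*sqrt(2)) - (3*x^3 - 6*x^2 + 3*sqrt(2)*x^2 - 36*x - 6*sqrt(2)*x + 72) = -3*x^3 + sqrt(2)*x^3 - 4*x^2 - 2*sqrt(2)*x^2 - 6*sqrt(2)*x + 26*x - 72 - 12*sqrt(2)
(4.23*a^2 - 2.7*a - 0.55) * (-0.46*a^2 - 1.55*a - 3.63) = -1.9458*a^4 - 5.3145*a^3 - 10.9169*a^2 + 10.6535*a + 1.9965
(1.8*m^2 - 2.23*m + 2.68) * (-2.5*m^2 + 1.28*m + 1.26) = -4.5*m^4 + 7.879*m^3 - 7.2864*m^2 + 0.6206*m + 3.3768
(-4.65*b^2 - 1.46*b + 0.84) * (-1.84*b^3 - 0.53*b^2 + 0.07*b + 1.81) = 8.556*b^5 + 5.1509*b^4 - 1.0973*b^3 - 8.9639*b^2 - 2.5838*b + 1.5204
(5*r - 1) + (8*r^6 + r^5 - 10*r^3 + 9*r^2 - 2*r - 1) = 8*r^6 + r^5 - 10*r^3 + 9*r^2 + 3*r - 2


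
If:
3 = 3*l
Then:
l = 1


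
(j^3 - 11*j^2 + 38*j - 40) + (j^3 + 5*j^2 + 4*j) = 2*j^3 - 6*j^2 + 42*j - 40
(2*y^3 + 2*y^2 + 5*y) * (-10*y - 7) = -20*y^4 - 34*y^3 - 64*y^2 - 35*y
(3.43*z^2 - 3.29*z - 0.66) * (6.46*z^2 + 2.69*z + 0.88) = 22.1578*z^4 - 12.0267*z^3 - 10.0953*z^2 - 4.6706*z - 0.5808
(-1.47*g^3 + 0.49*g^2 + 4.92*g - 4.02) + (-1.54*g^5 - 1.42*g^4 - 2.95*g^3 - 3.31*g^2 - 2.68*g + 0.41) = -1.54*g^5 - 1.42*g^4 - 4.42*g^3 - 2.82*g^2 + 2.24*g - 3.61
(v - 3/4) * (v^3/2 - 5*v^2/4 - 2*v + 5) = v^4/2 - 13*v^3/8 - 17*v^2/16 + 13*v/2 - 15/4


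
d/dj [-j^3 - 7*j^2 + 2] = j*(-3*j - 14)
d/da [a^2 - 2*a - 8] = 2*a - 2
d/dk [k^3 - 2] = 3*k^2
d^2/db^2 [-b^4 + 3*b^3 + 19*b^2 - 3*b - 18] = -12*b^2 + 18*b + 38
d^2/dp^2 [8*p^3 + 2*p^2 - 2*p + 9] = 48*p + 4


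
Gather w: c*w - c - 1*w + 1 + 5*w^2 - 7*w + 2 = -c + 5*w^2 + w*(c - 8) + 3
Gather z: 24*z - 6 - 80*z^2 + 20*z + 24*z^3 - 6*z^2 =24*z^3 - 86*z^2 + 44*z - 6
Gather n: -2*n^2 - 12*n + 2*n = -2*n^2 - 10*n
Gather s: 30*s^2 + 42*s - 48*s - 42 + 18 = 30*s^2 - 6*s - 24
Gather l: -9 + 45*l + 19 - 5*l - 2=40*l + 8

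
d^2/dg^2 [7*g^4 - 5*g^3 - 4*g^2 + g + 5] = 84*g^2 - 30*g - 8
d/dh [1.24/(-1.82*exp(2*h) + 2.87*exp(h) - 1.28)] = (4.5136*exp(h) - 3.5588)*exp(h)/(1.82*exp(2*h) - 2.87*exp(h) + 1.28)^2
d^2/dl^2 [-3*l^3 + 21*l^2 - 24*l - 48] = 42 - 18*l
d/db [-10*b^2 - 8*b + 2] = -20*b - 8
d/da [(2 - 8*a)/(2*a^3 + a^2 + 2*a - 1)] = 4*(8*a^3 - a^2 - a + 1)/(4*a^6 + 4*a^5 + 9*a^4 + 2*a^2 - 4*a + 1)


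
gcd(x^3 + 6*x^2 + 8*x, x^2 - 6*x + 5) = 1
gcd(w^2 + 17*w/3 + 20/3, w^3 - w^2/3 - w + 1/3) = 1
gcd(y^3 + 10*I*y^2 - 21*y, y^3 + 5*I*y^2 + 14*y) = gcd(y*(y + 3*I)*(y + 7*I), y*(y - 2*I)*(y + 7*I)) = y^2 + 7*I*y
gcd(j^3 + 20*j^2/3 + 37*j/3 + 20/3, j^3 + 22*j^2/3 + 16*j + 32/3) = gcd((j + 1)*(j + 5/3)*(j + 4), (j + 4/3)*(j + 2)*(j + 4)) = j + 4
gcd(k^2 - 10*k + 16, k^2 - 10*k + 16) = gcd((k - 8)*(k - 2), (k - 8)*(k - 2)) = k^2 - 10*k + 16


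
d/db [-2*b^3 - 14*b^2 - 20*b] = -6*b^2 - 28*b - 20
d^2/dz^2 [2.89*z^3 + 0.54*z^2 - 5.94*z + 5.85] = 17.34*z + 1.08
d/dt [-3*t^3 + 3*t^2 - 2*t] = -9*t^2 + 6*t - 2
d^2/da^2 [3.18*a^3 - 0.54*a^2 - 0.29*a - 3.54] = 19.08*a - 1.08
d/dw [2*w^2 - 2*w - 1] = 4*w - 2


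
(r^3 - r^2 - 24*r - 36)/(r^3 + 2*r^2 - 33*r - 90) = (r + 2)/(r + 5)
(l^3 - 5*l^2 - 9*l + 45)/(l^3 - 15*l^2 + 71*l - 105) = (l + 3)/(l - 7)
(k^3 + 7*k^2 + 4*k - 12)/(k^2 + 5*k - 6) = k + 2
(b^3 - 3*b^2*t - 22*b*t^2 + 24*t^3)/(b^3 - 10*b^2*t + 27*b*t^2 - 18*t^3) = (-b - 4*t)/(-b + 3*t)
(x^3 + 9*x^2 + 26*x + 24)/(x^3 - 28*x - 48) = (x + 3)/(x - 6)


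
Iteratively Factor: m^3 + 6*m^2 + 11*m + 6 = (m + 1)*(m^2 + 5*m + 6) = (m + 1)*(m + 2)*(m + 3)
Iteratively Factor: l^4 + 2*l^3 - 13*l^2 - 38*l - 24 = (l + 1)*(l^3 + l^2 - 14*l - 24) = (l + 1)*(l + 2)*(l^2 - l - 12) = (l + 1)*(l + 2)*(l + 3)*(l - 4)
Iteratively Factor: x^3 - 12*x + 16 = (x - 2)*(x^2 + 2*x - 8) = (x - 2)*(x + 4)*(x - 2)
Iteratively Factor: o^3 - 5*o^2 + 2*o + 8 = (o - 4)*(o^2 - o - 2) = (o - 4)*(o + 1)*(o - 2)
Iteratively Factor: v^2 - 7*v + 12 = (v - 3)*(v - 4)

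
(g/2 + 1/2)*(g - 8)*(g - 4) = g^3/2 - 11*g^2/2 + 10*g + 16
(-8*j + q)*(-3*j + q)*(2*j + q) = 48*j^3 + 2*j^2*q - 9*j*q^2 + q^3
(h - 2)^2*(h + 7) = h^3 + 3*h^2 - 24*h + 28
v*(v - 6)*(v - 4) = v^3 - 10*v^2 + 24*v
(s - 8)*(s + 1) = s^2 - 7*s - 8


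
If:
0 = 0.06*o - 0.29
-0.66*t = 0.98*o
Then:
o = 4.83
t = -7.18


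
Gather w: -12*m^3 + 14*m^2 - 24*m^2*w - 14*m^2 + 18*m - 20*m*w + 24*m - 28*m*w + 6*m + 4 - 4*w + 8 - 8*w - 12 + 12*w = -12*m^3 + 48*m + w*(-24*m^2 - 48*m)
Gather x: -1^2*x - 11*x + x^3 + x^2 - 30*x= x^3 + x^2 - 42*x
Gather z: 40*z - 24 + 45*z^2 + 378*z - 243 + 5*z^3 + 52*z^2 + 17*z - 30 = 5*z^3 + 97*z^2 + 435*z - 297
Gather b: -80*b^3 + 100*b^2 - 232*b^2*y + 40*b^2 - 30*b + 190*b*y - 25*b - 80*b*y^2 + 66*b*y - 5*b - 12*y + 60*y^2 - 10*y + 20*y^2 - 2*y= -80*b^3 + b^2*(140 - 232*y) + b*(-80*y^2 + 256*y - 60) + 80*y^2 - 24*y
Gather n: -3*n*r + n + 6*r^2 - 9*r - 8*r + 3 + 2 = n*(1 - 3*r) + 6*r^2 - 17*r + 5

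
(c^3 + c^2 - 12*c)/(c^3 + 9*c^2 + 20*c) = (c - 3)/(c + 5)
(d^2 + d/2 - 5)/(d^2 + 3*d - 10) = (d + 5/2)/(d + 5)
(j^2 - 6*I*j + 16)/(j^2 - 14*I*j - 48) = (j + 2*I)/(j - 6*I)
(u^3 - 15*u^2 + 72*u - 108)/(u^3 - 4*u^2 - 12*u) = (u^2 - 9*u + 18)/(u*(u + 2))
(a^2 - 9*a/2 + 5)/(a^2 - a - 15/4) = 2*(a - 2)/(2*a + 3)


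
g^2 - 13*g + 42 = (g - 7)*(g - 6)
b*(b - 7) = b^2 - 7*b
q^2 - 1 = (q - 1)*(q + 1)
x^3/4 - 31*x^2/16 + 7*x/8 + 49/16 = (x/4 + 1/4)*(x - 7)*(x - 7/4)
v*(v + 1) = v^2 + v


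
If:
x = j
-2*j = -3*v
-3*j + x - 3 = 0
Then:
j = -3/2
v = -1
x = -3/2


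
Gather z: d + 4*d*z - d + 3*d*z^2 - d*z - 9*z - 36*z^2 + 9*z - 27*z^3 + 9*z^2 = 3*d*z - 27*z^3 + z^2*(3*d - 27)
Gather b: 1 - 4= -3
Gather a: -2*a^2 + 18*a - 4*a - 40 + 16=-2*a^2 + 14*a - 24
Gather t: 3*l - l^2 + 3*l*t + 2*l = -l^2 + 3*l*t + 5*l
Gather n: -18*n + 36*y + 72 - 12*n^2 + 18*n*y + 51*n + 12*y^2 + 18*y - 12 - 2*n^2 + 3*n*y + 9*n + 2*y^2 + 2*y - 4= -14*n^2 + n*(21*y + 42) + 14*y^2 + 56*y + 56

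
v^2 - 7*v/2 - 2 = (v - 4)*(v + 1/2)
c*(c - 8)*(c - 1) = c^3 - 9*c^2 + 8*c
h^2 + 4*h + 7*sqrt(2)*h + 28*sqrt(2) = (h + 4)*(h + 7*sqrt(2))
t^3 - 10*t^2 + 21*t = t*(t - 7)*(t - 3)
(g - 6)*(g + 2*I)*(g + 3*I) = g^3 - 6*g^2 + 5*I*g^2 - 6*g - 30*I*g + 36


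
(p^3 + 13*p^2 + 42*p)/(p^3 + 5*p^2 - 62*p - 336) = p/(p - 8)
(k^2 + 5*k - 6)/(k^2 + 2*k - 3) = (k + 6)/(k + 3)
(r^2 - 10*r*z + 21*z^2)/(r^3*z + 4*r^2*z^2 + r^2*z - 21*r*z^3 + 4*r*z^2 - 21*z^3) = (r - 7*z)/(z*(r^2 + 7*r*z + r + 7*z))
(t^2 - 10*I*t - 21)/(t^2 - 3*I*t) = (t - 7*I)/t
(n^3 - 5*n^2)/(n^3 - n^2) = (n - 5)/(n - 1)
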